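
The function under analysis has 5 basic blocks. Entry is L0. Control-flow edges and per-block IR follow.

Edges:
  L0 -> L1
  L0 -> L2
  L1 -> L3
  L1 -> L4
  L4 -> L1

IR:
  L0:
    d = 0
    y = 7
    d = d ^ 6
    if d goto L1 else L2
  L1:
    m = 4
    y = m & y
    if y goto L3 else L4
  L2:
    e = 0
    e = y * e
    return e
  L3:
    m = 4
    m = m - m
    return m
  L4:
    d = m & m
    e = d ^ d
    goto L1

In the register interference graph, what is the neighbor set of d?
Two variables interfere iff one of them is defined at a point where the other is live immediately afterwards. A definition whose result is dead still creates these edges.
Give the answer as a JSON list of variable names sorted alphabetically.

Block summaries:
  L0: {d,y} / ∅
  L1: {m,y} / {y}
  L2: {e} / {y}
  L3: {m} / ∅
  L4: {d,e} / {m}

Live sets:
  L0: in=∅ out={y}
  L1: in={y} out={m,y}
  L2: in={y} out=∅
  L3: in=∅ out=∅
  L4: in={m,y} out={y}

Interference:
  d: {y}
  e: {y}
  m: {y}
  y: {d,e,m}

N(d) = ["y"]

Answer: ["y"]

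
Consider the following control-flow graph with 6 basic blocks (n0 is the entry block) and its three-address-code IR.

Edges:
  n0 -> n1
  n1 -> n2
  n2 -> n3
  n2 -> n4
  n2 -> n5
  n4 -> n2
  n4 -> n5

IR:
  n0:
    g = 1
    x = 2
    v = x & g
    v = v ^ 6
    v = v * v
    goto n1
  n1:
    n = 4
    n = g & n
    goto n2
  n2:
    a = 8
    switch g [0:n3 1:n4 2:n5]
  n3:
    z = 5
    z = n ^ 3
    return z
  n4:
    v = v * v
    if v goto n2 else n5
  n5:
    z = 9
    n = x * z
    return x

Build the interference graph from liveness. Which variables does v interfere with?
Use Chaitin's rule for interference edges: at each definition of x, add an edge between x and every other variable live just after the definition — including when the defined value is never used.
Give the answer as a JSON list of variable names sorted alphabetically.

Block summaries:
  n0 def {g,v,x} use ∅
  n1 def {n} use {g}
  n2 def {a} use {g}
  n3 def {z} use {n}
  n4 def {v} use {v}
  n5 def {n,z} use {x}

Live sets:
  n0 li=∅ lo={g,v,x}
  n1 li={g,v,x} lo={g,n,v,x}
  n2 li={g,n,v,x} lo={g,n,v,x}
  n3 li={n} lo=∅
  n4 li={g,n,v,x} lo={g,n,v,x}
  n5 li={x} lo=∅

Conflict graph:
  a↔{g,n,v,x}
  g↔{a,n,v,x}
  n↔{a,g,v,x,z}
  v↔{a,g,n,x}
  x↔{a,g,n,v,z}
  z↔{n,x}

N(v) = ["a", "g", "n", "x"]

Answer: ["a", "g", "n", "x"]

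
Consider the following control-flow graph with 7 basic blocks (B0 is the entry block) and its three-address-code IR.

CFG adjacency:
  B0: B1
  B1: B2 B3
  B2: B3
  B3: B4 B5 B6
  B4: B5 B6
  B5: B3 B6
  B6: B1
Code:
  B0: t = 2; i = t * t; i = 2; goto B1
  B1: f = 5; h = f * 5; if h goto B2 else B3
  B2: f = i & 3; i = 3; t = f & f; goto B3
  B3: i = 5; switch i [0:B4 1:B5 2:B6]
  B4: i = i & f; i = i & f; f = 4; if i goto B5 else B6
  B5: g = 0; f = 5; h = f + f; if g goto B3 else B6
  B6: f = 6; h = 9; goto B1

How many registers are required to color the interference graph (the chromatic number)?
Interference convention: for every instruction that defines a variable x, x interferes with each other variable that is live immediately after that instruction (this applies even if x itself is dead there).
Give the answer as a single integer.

Per-block:
  B0 def {i,t} use ∅
  B1 def {f,h} use ∅
  B2 def {f,i,t} use {i}
  B3 def {i} use ∅
  B4 def {f,i} use {f,i}
  B5 def {f,g,h} use ∅
  B6 def {f,h} use ∅

Liveness:
  live B0: ∅→{i}
  live B1: {i}→{f,i}
  live B2: {i}→{f}
  live B3: {f}→{f,i}
  live B4: {f,i}→{i}
  live B5: {i}→{f,i}
  live B6: {i}→{i}

Interfere edges:
  f: {g,h,i,t}
  g: {f,h,i}
  h: {f,g,i}
  i: {f,g,h}
  t: {f}

Colouring:
  clique {f,g,h,i} ⇒ need ≥ 4
  4-colouring: R0={f}  R1={g,t}  R2={h}  R3={i}
  χ = 4

Answer: 4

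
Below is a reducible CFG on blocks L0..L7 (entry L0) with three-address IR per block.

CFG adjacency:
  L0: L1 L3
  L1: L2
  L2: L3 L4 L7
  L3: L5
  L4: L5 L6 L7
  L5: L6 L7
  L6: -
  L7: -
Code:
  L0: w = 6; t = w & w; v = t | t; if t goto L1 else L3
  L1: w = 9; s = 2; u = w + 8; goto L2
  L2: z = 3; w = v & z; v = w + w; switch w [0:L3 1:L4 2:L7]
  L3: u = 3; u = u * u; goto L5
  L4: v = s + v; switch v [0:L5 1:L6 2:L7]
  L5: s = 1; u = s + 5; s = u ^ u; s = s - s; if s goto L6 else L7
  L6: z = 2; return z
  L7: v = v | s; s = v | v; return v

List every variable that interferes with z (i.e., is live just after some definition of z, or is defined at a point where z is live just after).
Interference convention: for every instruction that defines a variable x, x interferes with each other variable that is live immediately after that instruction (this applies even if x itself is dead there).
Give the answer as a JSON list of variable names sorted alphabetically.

Per-block:
  L0: {t,v,w} / ∅
  L1: {s,u,w} / ∅
  L2: {v,w,z} / {v}
  L3: {u} / ∅
  L4: {v} / {s,v}
  L5: {s,u} / ∅
  L6: {z} / ∅
  L7: {s,v} / {s,v}

Liveness:
  L0: in=∅ out={v}
  L1: in={v} out={s,v}
  L2: in={s,v} out={s,v}
  L3: in={v} out={v}
  L4: in={s,v} out={s,v}
  L5: in={v} out={s,v}
  L6: in=∅ out=∅
  L7: in={s,v} out=∅

Conflict graph:
  s↔{u,v,w,z}
  t↔{v}
  u↔{s,v}
  v↔{s,t,u,w,z}
  w↔{s,v}
  z↔{s,v}

N(z) = ["s", "v"]

Answer: ["s", "v"]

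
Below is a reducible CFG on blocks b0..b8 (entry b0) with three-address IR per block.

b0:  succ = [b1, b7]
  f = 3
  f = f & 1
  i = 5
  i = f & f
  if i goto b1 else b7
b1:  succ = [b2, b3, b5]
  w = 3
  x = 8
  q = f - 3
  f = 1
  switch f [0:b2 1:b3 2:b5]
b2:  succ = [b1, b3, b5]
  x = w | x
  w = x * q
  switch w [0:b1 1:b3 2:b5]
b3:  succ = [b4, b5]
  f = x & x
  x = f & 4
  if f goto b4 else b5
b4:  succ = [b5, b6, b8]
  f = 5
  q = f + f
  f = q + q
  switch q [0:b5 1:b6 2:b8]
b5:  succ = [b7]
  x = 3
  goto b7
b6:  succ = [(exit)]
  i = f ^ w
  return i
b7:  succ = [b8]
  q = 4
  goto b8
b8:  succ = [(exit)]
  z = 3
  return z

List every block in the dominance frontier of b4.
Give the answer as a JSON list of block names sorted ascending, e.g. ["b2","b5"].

Answer: ["b5", "b8"]

Working:
idom tree: b1←b0 b2←b1 b3←b1 b4←b3 b5←b1 b6←b4 b7←b0 b8←b0
Join-block Dom:
  b1: preds {b0,b2}: {b0} ∩ {b0,b1,b2} = {b0}; idom=b0
  b3: preds {b1,b2}: {b0,b1} ∩ {b0,b1,b2} = {b0,b1}; idom=b1
  b5: preds {b1,b2,b3,b4}: {b0,b1} ∩ {b0,b1,b2} ∩ {b0,b1,b3} ∩ {b0,b1,b3,b4} = {b0,b1}; idom=b1
  b7: preds {b0,b5}: {b0} ∩ {b0,b1,b5} = {b0}; idom=b0
  b8: preds {b4,b7}: {b0,b1,b3,b4} ∩ {b0,b7} = {b0}; idom=b0

DF walk-up:
  b1←b0: walk · to b0
  b1←b2: walk b2→b1 to b0
  b3←b1: walk · to b1
  b3←b2: walk b2 to b1
  b5←b1: walk · to b1
  b5←b2: walk b2 to b1
  b5←b3: walk b3 to b1
  b5←b4: walk b4→b3 to b1
  b7←b0: walk · to b0
  b7←b5: walk b5→b1 to b0
  b8←b4: walk b4→b3→b1 to b0
  b8←b7: walk b7 to b0
  DF(b0)=∅
  DF(b1)={b1,b7,b8}
  DF(b2)={b1,b3,b5}
  DF(b3)={b5,b8}
  DF(b4)={b5,b8}
  DF(b5)={b7}
  DF(b6)=∅
  DF(b7)={b8}
  DF(b8)=∅

DF(b4) = ["b5", "b8"]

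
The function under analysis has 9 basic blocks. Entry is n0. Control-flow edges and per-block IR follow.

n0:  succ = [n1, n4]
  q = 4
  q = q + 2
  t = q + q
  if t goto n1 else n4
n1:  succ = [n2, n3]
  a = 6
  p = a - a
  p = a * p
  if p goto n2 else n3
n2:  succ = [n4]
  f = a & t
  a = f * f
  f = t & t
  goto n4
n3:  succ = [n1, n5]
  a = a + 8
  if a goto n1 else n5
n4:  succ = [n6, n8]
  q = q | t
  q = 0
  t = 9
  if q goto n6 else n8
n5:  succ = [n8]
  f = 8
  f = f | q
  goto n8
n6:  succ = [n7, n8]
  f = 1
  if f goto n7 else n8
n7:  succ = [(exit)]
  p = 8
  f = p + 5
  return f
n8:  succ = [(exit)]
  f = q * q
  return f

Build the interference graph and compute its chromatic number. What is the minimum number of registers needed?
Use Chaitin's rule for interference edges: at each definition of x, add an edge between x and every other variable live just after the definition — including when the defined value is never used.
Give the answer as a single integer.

Answer: 4

Working:
def/use:
  n0: {q,t} / ∅
  n1: {a,p} / ∅
  n2: {a,f} / {a,t}
  n3: {a} / {a}
  n4: {q,t} / {q,t}
  n5: {f} / {q}
  n6: {f} / ∅
  n7: {f,p} / ∅
  n8: {f} / {q}

Backward fixpoint:
  n0 li=∅ lo={q,t}
  n1 li={q,t} lo={a,q,t}
  n2 li={a,q,t} lo={q,t}
  n3 li={a,q,t} lo={q,t}
  n4 li={q,t} lo={q}
  n5 li={q} lo={q}
  n6 li={q} lo={q}
  n7 li=∅ lo=∅
  n8 li={q} lo=∅

Interference:
  a: {p,q,t}
  f: {q,t}
  p: {a,q,t}
  q: {a,f,p,t}
  t: {a,f,p,q}

Registers:
  {a,p,q,t} pairwise interfere (4-clique) ⇒ χ ≥ 4
  assign a→c2 f→c2 p→c3 q→c0 t→c1 — no edge inside a register ⇒ χ ≤ 4
  χ = 4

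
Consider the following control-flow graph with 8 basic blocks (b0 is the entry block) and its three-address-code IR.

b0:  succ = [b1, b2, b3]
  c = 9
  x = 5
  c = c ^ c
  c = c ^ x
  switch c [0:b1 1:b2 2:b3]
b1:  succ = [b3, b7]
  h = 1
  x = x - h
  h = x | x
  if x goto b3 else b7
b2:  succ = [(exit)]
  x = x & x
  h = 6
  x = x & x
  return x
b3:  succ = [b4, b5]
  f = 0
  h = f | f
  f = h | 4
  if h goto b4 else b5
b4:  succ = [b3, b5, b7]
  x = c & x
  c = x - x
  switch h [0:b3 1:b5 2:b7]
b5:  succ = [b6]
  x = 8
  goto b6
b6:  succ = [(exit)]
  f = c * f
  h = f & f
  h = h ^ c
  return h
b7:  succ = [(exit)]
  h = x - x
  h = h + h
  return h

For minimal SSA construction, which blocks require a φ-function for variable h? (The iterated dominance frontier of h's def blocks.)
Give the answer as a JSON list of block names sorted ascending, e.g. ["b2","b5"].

idom tree: b1←b0 b2←b0 b3←b0 b4←b3 b5←b3 b6←b5 b7←b0
Dom∩ at merges:
  b3: preds {b0,b1,b4}: {b0} ∩ {b0,b1} ∩ {b0,b3,b4} = {b0}; idom=b0
  b5: preds {b3,b4}: {b0,b3} ∩ {b0,b3,b4} = {b0,b3}; idom=b3
  b7: preds {b1,b4}: {b0,b1} ∩ {b0,b3,b4} = {b0}; idom=b0

DF walk-up:
  join b3 pred b0: · stop@b0
  join b3 pred b1: b1 stop@b0
  join b3 pred b4: b4→b3 stop@b0
  join b5 pred b3: · stop@b3
  join b5 pred b4: b4 stop@b3
  join b7 pred b1: b1 stop@b0
  join b7 pred b4: b4→b3 stop@b0
  b0: DF=∅
  b1: DF={b3,b7}
  b2: DF=∅
  b3: DF={b3,b7}
  b4: DF={b3,b5,b7}
  b5: DF=∅
  b6: DF=∅
  b7: DF=∅

φ for h: defs {b1,b2,b3,b6,b7}
  DF⁺ = {b3,b7}

Answer: ["b3", "b7"]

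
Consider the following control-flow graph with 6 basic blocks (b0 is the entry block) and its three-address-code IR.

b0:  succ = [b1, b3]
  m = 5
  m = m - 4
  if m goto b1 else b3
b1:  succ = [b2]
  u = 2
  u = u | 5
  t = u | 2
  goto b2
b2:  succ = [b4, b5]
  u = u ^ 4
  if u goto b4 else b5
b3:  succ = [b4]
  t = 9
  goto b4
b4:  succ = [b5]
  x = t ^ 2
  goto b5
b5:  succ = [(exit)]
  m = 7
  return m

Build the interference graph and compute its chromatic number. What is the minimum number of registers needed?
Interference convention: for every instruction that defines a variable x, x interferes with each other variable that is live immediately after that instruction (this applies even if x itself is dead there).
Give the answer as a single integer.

Answer: 2

Analysis:
Per-block:
  b0: def={m} ue=∅
  b1: def={t,u} ue=∅
  b2: def={u} ue={u}
  b3: def={t} ue=∅
  b4: def={x} ue={t}
  b5: def={m} ue=∅

Backward fixpoint:
  b0: in=∅ out=∅
  b1: in=∅ out={t,u}
  b2: in={t,u} out={t}
  b3: in=∅ out={t}
  b4: in={t} out=∅
  b5: in=∅ out=∅

Interference:
  m: ∅
  t: {u}
  u: {t}
  x: ∅

Registers:
  {t,u} pairwise interfere (2-clique) ⇒ χ ≥ 2
  2-colouring: c0={m,t,x}  c1={u}
  χ = 2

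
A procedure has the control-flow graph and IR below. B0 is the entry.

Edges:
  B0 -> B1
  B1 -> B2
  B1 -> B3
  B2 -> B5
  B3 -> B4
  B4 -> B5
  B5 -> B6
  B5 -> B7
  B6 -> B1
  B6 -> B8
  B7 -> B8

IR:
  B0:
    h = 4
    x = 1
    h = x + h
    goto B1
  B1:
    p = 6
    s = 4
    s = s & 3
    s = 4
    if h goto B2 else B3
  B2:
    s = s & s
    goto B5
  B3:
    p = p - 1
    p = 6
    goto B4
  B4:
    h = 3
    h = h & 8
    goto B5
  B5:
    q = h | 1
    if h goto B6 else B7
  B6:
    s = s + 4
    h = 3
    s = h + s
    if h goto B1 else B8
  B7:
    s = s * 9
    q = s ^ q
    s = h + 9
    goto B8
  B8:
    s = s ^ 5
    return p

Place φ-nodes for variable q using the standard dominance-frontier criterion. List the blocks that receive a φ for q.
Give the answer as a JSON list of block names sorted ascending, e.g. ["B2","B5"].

idom tree: B1←B0 B2←B1 B3←B1 B4←B3 B5←B1 B6←B5 B7←B5 B8←B5
Dom∩ at merges:
  B1: preds {B0,B6}: {B0} ∩ {B0,B1,B5,B6} = {B0}; idom=B0
  B5: preds {B2,B4}: {B0,B1,B2} ∩ {B0,B1,B3,B4} = {B0,B1}; idom=B1
  B8: preds {B6,B7}: {B0,B1,B5,B6} ∩ {B0,B1,B5,B7} = {B0,B1,B5}; idom=B5

DF derivation:
  join B1 pred B0: · stop@B0
  join B1 pred B6: B6→B5→B1 stop@B0
  join B5 pred B2: B2 stop@B1
  join B5 pred B4: B4→B3 stop@B1
  join B8 pred B6: B6 stop@B5
  join B8 pred B7: B7 stop@B5
  DF(B0)=∅
  DF(B1)={B1}
  DF(B2)={B5}
  DF(B3)={B5}
  DF(B4)={B5}
  DF(B5)={B1}
  DF(B6)={B1,B8}
  DF(B7)={B8}
  DF(B8)=∅

φ for q: defs {B5,B7}
  DF⁺ = {B1,B8}

Answer: ["B1", "B8"]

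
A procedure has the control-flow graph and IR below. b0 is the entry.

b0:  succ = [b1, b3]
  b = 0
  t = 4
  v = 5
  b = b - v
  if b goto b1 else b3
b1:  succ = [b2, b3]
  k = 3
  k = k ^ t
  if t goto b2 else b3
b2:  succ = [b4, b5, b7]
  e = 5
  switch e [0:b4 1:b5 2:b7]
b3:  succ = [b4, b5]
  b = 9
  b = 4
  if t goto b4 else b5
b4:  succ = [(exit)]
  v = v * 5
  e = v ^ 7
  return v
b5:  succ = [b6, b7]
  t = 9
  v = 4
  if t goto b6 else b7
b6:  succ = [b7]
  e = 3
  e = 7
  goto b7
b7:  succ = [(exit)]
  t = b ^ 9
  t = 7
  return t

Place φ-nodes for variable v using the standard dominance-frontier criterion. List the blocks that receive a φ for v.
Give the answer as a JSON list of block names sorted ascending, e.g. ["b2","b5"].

Answer: ["b7"]

Analysis:
idom tree: b1←b0 b2←b1 b3←b0 b4←b0 b5←b0 b6←b5 b7←b0
Join-block Dom:
  b3: preds {b0,b1}: {b0} ∩ {b0,b1} = {b0}; idom=b0
  b4: preds {b2,b3}: {b0,b1,b2} ∩ {b0,b3} = {b0}; idom=b0
  b5: preds {b2,b3}: {b0,b1,b2} ∩ {b0,b3} = {b0}; idom=b0
  b7: preds {b2,b5,b6}: {b0,b1,b2} ∩ {b0,b5} ∩ {b0,b5,b6} = {b0}; idom=b0

DF walk-up:
  join b3 pred b0: · stop@b0
  join b3 pred b1: b1 stop@b0
  join b4 pred b2: b2→b1 stop@b0
  join b4 pred b3: b3 stop@b0
  join b5 pred b2: b2→b1 stop@b0
  join b5 pred b3: b3 stop@b0
  join b7 pred b2: b2→b1 stop@b0
  join b7 pred b5: b5 stop@b0
  join b7 pred b6: b6→b5 stop@b0
  DF(b0)=∅
  DF(b1)={b3,b4,b5,b7}
  DF(b2)={b4,b5,b7}
  DF(b3)={b4,b5}
  DF(b4)=∅
  DF(b5)={b7}
  DF(b6)={b7}
  DF(b7)=∅

φ for v: defs {b0,b4,b5}
  DF⁺ = {b7}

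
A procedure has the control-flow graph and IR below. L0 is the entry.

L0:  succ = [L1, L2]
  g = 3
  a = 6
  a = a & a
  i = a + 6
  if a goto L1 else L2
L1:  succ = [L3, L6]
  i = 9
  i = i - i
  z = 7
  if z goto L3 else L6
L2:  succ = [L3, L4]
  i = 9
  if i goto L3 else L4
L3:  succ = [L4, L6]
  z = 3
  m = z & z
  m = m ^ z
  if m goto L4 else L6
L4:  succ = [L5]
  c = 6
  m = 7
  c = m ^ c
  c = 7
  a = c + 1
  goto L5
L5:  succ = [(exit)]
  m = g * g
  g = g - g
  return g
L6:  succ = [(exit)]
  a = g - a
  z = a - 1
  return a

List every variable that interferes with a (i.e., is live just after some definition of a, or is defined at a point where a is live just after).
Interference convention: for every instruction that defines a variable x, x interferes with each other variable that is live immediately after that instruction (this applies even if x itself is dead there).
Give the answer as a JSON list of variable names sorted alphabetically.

Answer: ["g", "i", "m", "z"]

Analysis:
def/use:
  L0: def={a,g,i} ue=∅
  L1: def={i,z} ue=∅
  L2: def={i} ue=∅
  L3: def={m,z} ue=∅
  L4: def={a,c,m} ue=∅
  L5: def={g,m} ue={g}
  L6: def={a,z} ue={a,g}

Liveness:
  live L0: ∅→{a,g}
  live L1: {a,g}→{a,g}
  live L2: {a,g}→{a,g}
  live L3: {a,g}→{a,g}
  live L4: {g}→{g}
  live L5: {g}→∅
  live L6: {a,g}→∅

Interference:
  a: {g,i,m,z}
  c: {g,m}
  g: {a,c,i,m,z}
  i: {a,g}
  m: {a,c,g,z}
  z: {a,g,m}

N(a) = ["g", "i", "m", "z"]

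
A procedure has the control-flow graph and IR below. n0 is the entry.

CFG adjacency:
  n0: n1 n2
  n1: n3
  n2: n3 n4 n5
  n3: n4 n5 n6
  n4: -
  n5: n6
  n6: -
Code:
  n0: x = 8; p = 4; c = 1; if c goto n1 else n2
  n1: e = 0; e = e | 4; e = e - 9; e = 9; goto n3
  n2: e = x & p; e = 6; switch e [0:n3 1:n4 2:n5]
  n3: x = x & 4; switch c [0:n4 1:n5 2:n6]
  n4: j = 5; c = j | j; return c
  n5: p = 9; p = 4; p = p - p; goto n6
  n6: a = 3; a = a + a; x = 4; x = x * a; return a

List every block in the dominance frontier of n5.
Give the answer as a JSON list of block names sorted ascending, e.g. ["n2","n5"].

idom tree: n1←n0 n2←n0 n3←n0 n4←n0 n5←n0 n6←n0
Join-block Dom:
  n3: preds {n1,n2}: {n0,n1} ∩ {n0,n2} = {n0}; idom=n0
  n4: preds {n2,n3}: {n0,n2} ∩ {n0,n3} = {n0}; idom=n0
  n5: preds {n2,n3}: {n0,n2} ∩ {n0,n3} = {n0}; idom=n0
  n6: preds {n3,n5}: {n0,n3} ∩ {n0,n5} = {n0}; idom=n0

DF derivation:
  n3←n1: walk n1 to n0
  n3←n2: walk n2 to n0
  n4←n2: walk n2 to n0
  n4←n3: walk n3 to n0
  n5←n2: walk n2 to n0
  n5←n3: walk n3 to n0
  n6←n3: walk n3 to n0
  n6←n5: walk n5 to n0
  DF(n0)=∅
  DF(n1)={n3}
  DF(n2)={n3,n4,n5}
  DF(n3)={n4,n5,n6}
  DF(n4)=∅
  DF(n5)={n6}
  DF(n6)=∅

DF(n5) = ["n6"]

Answer: ["n6"]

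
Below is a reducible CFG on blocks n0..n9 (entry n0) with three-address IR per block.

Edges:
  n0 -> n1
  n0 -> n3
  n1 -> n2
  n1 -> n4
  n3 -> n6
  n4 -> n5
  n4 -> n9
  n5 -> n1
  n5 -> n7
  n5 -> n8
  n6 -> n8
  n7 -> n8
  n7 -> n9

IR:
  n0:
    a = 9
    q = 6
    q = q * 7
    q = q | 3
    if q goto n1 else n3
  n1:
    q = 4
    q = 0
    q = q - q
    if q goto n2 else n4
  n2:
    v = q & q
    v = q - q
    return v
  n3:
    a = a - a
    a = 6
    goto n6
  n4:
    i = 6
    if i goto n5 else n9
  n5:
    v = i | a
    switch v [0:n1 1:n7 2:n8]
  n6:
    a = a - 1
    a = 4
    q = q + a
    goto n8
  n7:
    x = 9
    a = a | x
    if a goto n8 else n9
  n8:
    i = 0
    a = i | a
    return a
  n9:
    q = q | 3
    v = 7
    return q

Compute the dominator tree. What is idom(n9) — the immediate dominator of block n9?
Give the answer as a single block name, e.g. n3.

idom tree: n1←n0 n2←n1 n3←n0 n4←n1 n5←n4 n6←n3 n7←n5 n8←n0 n9←n4
Dom∩ at merges:
  n1: preds {n0,n5}: {n0} ∩ {n0,n1,n4,n5} = {n0}; idom=n0
  n8: preds {n5,n6,n7}: {n0,n1,n4,n5} ∩ {n0,n3,n6} ∩ {n0,n1,n4,n5,n7} = {n0}; idom=n0
  n9: preds {n4,n7}: {n0,n1,n4} ∩ {n0,n1,n4,n5,n7} = {n0,n1,n4}; idom=n4

idom(n9) = n4

Answer: n4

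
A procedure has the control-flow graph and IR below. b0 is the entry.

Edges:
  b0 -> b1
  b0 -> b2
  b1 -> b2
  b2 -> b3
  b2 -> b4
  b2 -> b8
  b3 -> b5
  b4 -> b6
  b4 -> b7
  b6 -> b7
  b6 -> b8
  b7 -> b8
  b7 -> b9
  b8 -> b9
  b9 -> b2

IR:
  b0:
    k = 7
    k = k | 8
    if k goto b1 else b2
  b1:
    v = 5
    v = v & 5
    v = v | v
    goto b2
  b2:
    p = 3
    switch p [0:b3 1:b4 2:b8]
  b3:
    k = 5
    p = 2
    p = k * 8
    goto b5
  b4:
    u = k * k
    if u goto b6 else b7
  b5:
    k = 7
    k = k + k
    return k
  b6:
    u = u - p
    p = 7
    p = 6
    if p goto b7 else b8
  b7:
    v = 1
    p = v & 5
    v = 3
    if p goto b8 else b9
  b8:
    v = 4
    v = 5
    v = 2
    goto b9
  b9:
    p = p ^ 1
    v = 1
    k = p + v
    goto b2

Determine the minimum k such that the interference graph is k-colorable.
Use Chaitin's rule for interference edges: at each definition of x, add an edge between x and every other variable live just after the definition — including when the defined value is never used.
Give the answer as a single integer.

Answer: 3

Analysis:
def/use:
  b0: {k} / ∅
  b1: {v} / ∅
  b2: {p} / ∅
  b3: {k,p} / ∅
  b4: {u} / {k}
  b5: {k} / ∅
  b6: {p,u} / {p,u}
  b7: {p,v} / ∅
  b8: {v} / ∅
  b9: {k,p,v} / {p}

Backward fixpoint:
  b0: in=∅ out={k}
  b1: in={k} out={k}
  b2: in={k} out={k,p}
  b3: in=∅ out=∅
  b4: in={k,p} out={p,u}
  b5: in=∅ out=∅
  b6: in={p,u} out={p}
  b7: in=∅ out={p}
  b8: in={p} out={p}
  b9: in={p} out={k}

Interference:
  k: {p,v}
  p: {k,u,v}
  u: {p}
  v: {k,p}

Chromatic number:
  lower bound: {k,p,v} mutually conflict ⇒ χ ≥ 3
  3-colouring: r0={p}  r1={k,u}  r2={v}
  χ = 3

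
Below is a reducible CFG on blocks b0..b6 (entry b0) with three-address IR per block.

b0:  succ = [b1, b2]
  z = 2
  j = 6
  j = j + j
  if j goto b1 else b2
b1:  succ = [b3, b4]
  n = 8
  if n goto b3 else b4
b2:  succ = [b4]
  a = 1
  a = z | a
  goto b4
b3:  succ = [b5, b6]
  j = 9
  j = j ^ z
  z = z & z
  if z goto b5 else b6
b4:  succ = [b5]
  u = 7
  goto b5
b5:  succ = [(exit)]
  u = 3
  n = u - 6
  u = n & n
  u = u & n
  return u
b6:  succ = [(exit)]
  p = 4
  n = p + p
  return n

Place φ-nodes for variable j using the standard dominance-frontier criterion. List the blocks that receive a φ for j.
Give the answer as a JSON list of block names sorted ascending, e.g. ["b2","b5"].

Answer: ["b5"]

Analysis:
idom tree: b1←b0 b2←b0 b3←b1 b4←b0 b5←b0 b6←b3
Dom at joins:
  b4: preds {b1,b2}: {b0,b1} ∩ {b0,b2} = {b0}; idom=b0
  b5: preds {b3,b4}: {b0,b1,b3} ∩ {b0,b4} = {b0}; idom=b0

DF derivation:
  b4←b1: walk b1 to b0
  b4←b2: walk b2 to b0
  b5←b3: walk b3→b1 to b0
  b5←b4: walk b4 to b0
  b0 → ∅
  b1 → {b4,b5}
  b2 → {b4}
  b3 → {b5}
  b4 → {b5}
  b5 → ∅
  b6 → ∅

φ for j: defs {b0,b3}
  DF⁺ = {b5}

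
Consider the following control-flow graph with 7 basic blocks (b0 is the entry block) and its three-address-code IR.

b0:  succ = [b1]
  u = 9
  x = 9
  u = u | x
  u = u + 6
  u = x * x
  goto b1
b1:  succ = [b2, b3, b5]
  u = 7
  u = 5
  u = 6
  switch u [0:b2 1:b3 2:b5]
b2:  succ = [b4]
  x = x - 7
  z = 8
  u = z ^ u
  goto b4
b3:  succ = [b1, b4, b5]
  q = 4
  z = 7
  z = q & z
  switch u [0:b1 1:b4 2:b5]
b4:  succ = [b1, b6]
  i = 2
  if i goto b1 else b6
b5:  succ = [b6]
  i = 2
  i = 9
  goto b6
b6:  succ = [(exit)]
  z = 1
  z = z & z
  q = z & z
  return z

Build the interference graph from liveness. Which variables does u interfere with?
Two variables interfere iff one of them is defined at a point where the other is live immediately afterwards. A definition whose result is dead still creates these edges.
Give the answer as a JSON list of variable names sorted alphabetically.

Answer: ["q", "x", "z"]

Working:
def/use:
  b0: {u,x} / ∅
  b1: {u} / ∅
  b2: {u,x,z} / {u,x}
  b3: {q,z} / {u}
  b4: {i} / ∅
  b5: {i} / ∅
  b6: {q,z} / ∅

Liveness:
  b0 li=∅ lo={x}
  b1 li={x} lo={u,x}
  b2 li={u,x} lo={x}
  b3 li={u,x} lo={x}
  b4 li={x} lo={x}
  b5 li=∅ lo=∅
  b6 li=∅ lo=∅

Conflict graph:
  i↔{x}
  q↔{u,x,z}
  u↔{q,x,z}
  x↔{i,q,u,z}
  z↔{q,u,x}

N(u) = ["q", "x", "z"]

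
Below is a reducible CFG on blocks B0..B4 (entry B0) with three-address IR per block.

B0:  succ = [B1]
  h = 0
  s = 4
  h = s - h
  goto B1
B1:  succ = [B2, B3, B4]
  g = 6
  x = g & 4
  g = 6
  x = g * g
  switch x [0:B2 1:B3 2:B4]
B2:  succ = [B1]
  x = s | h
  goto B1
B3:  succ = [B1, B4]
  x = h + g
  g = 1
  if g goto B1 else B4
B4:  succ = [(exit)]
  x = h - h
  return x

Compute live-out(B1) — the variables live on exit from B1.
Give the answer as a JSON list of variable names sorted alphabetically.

Per-block:
  B0: def={h,s} ue=∅
  B1: def={g,x} ue=∅
  B2: def={x} ue={h,s}
  B3: def={g,x} ue={g,h}
  B4: def={x} ue={h}

Live sets:
  B0 li=∅ lo={h,s}
  B1 li={h,s} lo={g,h,s}
  B2 li={h,s} lo={h,s}
  B3 li={g,h,s} lo={h,s}
  B4 li={h} lo=∅

live-out(B1) = ["g", "h", "s"]

Answer: ["g", "h", "s"]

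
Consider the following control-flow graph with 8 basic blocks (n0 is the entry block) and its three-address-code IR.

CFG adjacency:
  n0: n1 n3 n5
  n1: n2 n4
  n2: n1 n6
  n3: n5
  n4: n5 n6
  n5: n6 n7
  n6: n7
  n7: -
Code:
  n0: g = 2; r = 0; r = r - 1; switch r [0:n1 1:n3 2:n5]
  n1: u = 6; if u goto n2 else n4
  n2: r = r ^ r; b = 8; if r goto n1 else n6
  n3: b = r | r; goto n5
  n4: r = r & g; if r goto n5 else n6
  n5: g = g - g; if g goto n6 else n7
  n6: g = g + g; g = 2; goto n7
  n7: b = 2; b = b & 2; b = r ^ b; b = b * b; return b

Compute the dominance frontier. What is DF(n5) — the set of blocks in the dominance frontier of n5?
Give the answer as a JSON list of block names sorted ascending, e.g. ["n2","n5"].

idom tree: n1←n0 n2←n1 n3←n0 n4←n1 n5←n0 n6←n0 n7←n0
Join-block Dom:
  n1: preds {n0,n2}: {n0} ∩ {n0,n1,n2} = {n0}; idom=n0
  n5: preds {n0,n3,n4}: {n0} ∩ {n0,n3} ∩ {n0,n1,n4} = {n0}; idom=n0
  n6: preds {n2,n4,n5}: {n0,n1,n2} ∩ {n0,n1,n4} ∩ {n0,n5} = {n0}; idom=n0
  n7: preds {n5,n6}: {n0,n5} ∩ {n0,n6} = {n0}; idom=n0

Frontier:
  join n1 pred n0: · stop@n0
  join n1 pred n2: n2→n1 stop@n0
  join n5 pred n0: · stop@n0
  join n5 pred n3: n3 stop@n0
  join n5 pred n4: n4→n1 stop@n0
  join n6 pred n2: n2→n1 stop@n0
  join n6 pred n4: n4→n1 stop@n0
  join n6 pred n5: n5 stop@n0
  join n7 pred n5: n5 stop@n0
  join n7 pred n6: n6 stop@n0
  n0 → ∅
  n1 → {n1,n5,n6}
  n2 → {n1,n6}
  n3 → {n5}
  n4 → {n5,n6}
  n5 → {n6,n7}
  n6 → {n7}
  n7 → ∅

DF(n5) = ["n6", "n7"]

Answer: ["n6", "n7"]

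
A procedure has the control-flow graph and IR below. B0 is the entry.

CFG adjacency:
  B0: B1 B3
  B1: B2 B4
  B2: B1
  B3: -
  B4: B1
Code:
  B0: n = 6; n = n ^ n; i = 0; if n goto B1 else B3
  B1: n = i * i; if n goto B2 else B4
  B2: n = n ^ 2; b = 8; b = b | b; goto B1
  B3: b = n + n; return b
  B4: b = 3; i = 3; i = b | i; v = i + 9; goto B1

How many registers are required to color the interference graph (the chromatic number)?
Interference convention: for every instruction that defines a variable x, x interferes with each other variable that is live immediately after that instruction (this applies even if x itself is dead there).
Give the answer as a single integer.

Answer: 2

Working:
Block summaries:
  B0: {i,n} / ∅
  B1: {n} / {i}
  B2: {b,n} / {n}
  B3: {b} / {n}
  B4: {b,i,v} / ∅

Backward fixpoint:
  B0 li=∅ lo={i,n}
  B1 li={i} lo={i,n}
  B2 li={i,n} lo={i}
  B3 li={n} lo=∅
  B4 li=∅ lo={i}

Interfere edges:
  b — {i}
  i — {b,n,v}
  n — {i}
  v — {i}

Colouring:
  {b,i} pairwise interfere (2-clique) ⇒ χ ≥ 2
  2-colouring: c0={i}  c1={b,n,v}
  χ = 2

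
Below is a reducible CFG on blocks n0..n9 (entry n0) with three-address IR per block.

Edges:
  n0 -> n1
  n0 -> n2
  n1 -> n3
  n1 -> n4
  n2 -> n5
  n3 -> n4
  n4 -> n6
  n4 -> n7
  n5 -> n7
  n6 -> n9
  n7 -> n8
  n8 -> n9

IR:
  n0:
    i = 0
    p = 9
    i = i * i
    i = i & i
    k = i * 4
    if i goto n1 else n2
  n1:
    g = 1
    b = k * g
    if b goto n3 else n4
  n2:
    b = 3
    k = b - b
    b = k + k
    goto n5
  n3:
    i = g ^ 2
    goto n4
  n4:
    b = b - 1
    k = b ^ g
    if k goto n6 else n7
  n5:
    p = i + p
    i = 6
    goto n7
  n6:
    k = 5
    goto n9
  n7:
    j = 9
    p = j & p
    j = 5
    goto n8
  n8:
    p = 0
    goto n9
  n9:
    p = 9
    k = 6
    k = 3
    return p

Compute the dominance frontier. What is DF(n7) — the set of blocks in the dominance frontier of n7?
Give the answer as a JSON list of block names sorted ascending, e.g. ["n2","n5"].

Answer: ["n9"]

Derivation:
idom tree: n1←n0 n2←n0 n3←n1 n4←n1 n5←n2 n6←n4 n7←n0 n8←n7 n9←n0
Join-block Dom:
  n4: preds {n1,n3}: {n0,n1} ∩ {n0,n1,n3} = {n0,n1}; idom=n1
  n7: preds {n4,n5}: {n0,n1,n4} ∩ {n0,n2,n5} = {n0}; idom=n0
  n9: preds {n6,n8}: {n0,n1,n4,n6} ∩ {n0,n7,n8} = {n0}; idom=n0

DF derivation:
  join n4 pred n1: · stop@n1
  join n4 pred n3: n3 stop@n1
  join n7 pred n4: n4→n1 stop@n0
  join n7 pred n5: n5→n2 stop@n0
  join n9 pred n6: n6→n4→n1 stop@n0
  join n9 pred n8: n8→n7 stop@n0
  n0: DF=∅
  n1: DF={n7,n9}
  n2: DF={n7}
  n3: DF={n4}
  n4: DF={n7,n9}
  n5: DF={n7}
  n6: DF={n9}
  n7: DF={n9}
  n8: DF={n9}
  n9: DF=∅

DF(n7) = ["n9"]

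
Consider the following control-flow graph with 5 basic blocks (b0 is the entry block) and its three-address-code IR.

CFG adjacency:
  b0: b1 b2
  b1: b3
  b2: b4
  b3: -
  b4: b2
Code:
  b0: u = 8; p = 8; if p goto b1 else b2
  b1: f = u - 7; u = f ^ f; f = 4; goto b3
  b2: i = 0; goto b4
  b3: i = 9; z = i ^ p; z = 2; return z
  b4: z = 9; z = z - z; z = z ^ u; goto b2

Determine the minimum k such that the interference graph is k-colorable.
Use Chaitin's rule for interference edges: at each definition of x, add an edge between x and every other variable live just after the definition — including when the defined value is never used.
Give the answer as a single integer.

Block summaries:
  b0 def {p,u} use ∅
  b1 def {f,u} use {u}
  b2 def {i} use ∅
  b3 def {i,z} use {p}
  b4 def {z} use {u}

Liveness:
  b0: in=∅ out={p,u}
  b1: in={p,u} out={p}
  b2: in={u} out={u}
  b3: in={p} out=∅
  b4: in={u} out={u}

Interference:
  f: {p}
  i: {p,u}
  p: {f,i,u}
  u: {i,p,z}
  z: {u}

Colouring:
  clique {i,p,u} ⇒ need ≥ 3
  assign f→R1 i→R2 p→R0 u→R1 z→R0 — no edge inside a register ⇒ χ ≤ 3
  χ = 3

Answer: 3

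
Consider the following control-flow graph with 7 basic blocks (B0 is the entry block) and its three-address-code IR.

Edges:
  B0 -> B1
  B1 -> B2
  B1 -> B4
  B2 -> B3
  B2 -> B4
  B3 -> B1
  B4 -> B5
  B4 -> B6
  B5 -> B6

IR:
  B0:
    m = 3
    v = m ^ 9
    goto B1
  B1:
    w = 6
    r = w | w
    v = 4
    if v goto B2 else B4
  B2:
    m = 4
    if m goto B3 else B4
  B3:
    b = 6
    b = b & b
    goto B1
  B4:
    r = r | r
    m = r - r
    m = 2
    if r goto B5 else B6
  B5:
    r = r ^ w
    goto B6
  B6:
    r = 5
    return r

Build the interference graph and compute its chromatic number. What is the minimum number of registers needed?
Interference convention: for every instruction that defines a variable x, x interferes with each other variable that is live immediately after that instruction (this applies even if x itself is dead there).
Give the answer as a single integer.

def/use:
  B0: def={m,v} ue=∅
  B1: def={r,v,w} ue=∅
  B2: def={m} ue=∅
  B3: def={b} ue=∅
  B4: def={m,r} ue={r}
  B5: def={r} ue={r,w}
  B6: def={r} ue=∅

Backward fixpoint:
  B0: in=∅ out=∅
  B1: in=∅ out={r,w}
  B2: in={r,w} out={r,w}
  B3: in=∅ out=∅
  B4: in={r,w} out={r,w}
  B5: in={r,w} out=∅
  B6: in=∅ out=∅

Interference:
  b↔∅
  m↔{r,w}
  r↔{m,v,w}
  v↔{r,w}
  w↔{m,r,v}

Registers:
  lower bound: {m,r,w} mutually conflict ⇒ χ ≥ 3
  assign b→R0 m→R2 r→R0 v→R2 w→R1 — no edge inside a register ⇒ χ ≤ 3
  χ = 3

Answer: 3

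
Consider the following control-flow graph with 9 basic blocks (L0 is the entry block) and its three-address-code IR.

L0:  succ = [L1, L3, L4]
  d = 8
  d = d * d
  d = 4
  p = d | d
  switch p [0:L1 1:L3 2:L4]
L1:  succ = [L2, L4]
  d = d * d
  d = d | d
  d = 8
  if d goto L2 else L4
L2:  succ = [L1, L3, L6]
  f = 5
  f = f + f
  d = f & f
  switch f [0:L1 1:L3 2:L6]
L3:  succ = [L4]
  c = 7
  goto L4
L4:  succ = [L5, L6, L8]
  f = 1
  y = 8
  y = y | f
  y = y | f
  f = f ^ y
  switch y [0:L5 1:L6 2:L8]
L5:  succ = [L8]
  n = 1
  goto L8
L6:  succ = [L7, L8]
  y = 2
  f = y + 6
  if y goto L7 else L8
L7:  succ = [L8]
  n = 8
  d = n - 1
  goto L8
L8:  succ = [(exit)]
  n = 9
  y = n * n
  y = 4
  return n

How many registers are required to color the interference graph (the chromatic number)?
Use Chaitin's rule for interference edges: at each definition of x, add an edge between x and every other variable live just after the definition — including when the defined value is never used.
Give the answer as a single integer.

Answer: 2

Analysis:
def/use:
  L0: {d,p} / ∅
  L1: {d} / {d}
  L2: {d,f} / ∅
  L3: {c} / ∅
  L4: {f,y} / ∅
  L5: {n} / ∅
  L6: {f,y} / ∅
  L7: {d,n} / ∅
  L8: {n,y} / ∅

Live sets:
  L0 li=∅ lo={d}
  L1 li={d} lo=∅
  L2 li=∅ lo={d}
  L3 li=∅ lo=∅
  L4 li=∅ lo=∅
  L5 li=∅ lo=∅
  L6 li=∅ lo=∅
  L7 li=∅ lo=∅
  L8 li=∅ lo=∅

Conflict graph:
  c: ∅
  d: {f,p}
  f: {d,y}
  n: {y}
  p: {d}
  y: {f,n}

Colouring:
  {d,f} pairwise interfere (2-clique) ⇒ χ ≥ 2
  2-colouring: c0={c,d,y}  c1={f,n,p}
  χ = 2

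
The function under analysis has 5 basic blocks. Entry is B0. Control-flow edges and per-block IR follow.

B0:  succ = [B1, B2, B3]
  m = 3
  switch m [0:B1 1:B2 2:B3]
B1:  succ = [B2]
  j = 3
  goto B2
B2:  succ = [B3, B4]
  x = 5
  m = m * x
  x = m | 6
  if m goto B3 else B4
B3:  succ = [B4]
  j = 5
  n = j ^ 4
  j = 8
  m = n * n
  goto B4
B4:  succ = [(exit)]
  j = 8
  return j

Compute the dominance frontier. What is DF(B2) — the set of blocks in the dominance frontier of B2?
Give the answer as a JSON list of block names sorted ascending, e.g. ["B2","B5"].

Answer: ["B3", "B4"]

Derivation:
idom tree: B1←B0 B2←B0 B3←B0 B4←B0
Dom∩ at merges:
  B2: preds {B0,B1}: {B0} ∩ {B0,B1} = {B0}; idom=B0
  B3: preds {B0,B2}: {B0} ∩ {B0,B2} = {B0}; idom=B0
  B4: preds {B2,B3}: {B0,B2} ∩ {B0,B3} = {B0}; idom=B0

Frontier:
  join B2 pred B0: · stop@B0
  join B2 pred B1: B1 stop@B0
  join B3 pred B0: · stop@B0
  join B3 pred B2: B2 stop@B0
  join B4 pred B2: B2 stop@B0
  join B4 pred B3: B3 stop@B0
  B0: DF=∅
  B1: DF={B2}
  B2: DF={B3,B4}
  B3: DF={B4}
  B4: DF=∅

DF(B2) = ["B3", "B4"]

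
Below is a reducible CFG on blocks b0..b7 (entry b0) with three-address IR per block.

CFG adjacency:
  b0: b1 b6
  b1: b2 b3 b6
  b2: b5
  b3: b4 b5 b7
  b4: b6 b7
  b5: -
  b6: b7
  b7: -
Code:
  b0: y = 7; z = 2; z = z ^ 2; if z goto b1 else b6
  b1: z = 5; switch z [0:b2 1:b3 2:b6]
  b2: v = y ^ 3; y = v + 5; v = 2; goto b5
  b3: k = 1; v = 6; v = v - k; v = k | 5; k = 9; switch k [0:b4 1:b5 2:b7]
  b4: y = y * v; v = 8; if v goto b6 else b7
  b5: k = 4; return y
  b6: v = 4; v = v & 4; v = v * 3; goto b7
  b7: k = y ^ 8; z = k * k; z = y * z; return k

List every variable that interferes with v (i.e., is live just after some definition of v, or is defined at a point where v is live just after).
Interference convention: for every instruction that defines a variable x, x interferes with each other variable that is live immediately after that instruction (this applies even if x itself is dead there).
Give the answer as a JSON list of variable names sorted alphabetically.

def/use:
  b0 def {y,z} use ∅
  b1 def {z} use ∅
  b2 def {v,y} use {y}
  b3 def {k,v} use ∅
  b4 def {v,y} use {v,y}
  b5 def {k} use {y}
  b6 def {v} use ∅
  b7 def {k,z} use {y}

Backward fixpoint:
  b0: in=∅ out={y}
  b1: in={y} out={y}
  b2: in={y} out={y}
  b3: in={y} out={v,y}
  b4: in={v,y} out={y}
  b5: in={y} out=∅
  b6: in={y} out={y}
  b7: in={y} out=∅

Conflict graph:
  k — {v,y,z}
  v — {k,y}
  y — {k,v,z}
  z — {k,y}

N(v) = ["k", "y"]

Answer: ["k", "y"]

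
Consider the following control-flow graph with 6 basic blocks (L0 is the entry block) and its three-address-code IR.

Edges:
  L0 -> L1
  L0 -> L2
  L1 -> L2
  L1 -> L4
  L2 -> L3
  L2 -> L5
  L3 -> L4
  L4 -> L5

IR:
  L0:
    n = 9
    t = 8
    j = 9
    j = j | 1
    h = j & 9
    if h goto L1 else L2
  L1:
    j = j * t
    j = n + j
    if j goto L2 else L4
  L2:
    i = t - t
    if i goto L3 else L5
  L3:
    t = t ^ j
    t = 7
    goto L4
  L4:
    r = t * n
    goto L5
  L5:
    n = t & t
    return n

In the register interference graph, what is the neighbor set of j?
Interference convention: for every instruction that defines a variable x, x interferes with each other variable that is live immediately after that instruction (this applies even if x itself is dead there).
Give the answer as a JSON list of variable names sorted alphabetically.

Per-block:
  L0: {h,j,n,t} / ∅
  L1: {j} / {j,n,t}
  L2: {i} / {t}
  L3: {t} / {j,t}
  L4: {r} / {n,t}
  L5: {n} / {t}

Backward fixpoint:
  L0 li=∅ lo={j,n,t}
  L1 li={j,n,t} lo={j,n,t}
  L2 li={j,n,t} lo={j,n,t}
  L3 li={j,n,t} lo={n,t}
  L4 li={n,t} lo={t}
  L5 li={t} lo=∅

Interference:
  h↔{j,n,t}
  i↔{j,n,t}
  j↔{h,i,n,t}
  n↔{h,i,j,t}
  r↔{t}
  t↔{h,i,j,n,r}

N(j) = ["h", "i", "n", "t"]

Answer: ["h", "i", "n", "t"]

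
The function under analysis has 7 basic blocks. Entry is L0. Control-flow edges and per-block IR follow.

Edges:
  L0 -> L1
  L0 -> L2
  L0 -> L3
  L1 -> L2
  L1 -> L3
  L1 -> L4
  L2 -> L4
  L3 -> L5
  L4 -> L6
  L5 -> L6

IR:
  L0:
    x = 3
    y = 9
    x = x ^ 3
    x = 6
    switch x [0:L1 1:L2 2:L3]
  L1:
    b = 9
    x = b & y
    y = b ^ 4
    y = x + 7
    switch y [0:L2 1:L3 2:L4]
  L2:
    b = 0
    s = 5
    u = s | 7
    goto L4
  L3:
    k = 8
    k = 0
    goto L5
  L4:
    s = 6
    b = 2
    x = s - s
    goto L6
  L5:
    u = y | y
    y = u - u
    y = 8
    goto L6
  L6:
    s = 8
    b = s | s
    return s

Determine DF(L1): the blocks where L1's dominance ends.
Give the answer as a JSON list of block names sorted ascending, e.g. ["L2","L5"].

idom tree: L1←L0 L2←L0 L3←L0 L4←L0 L5←L3 L6←L0
Dom∩ at merges:
  L2: preds {L0,L1}: {L0} ∩ {L0,L1} = {L0}; idom=L0
  L3: preds {L0,L1}: {L0} ∩ {L0,L1} = {L0}; idom=L0
  L4: preds {L1,L2}: {L0,L1} ∩ {L0,L2} = {L0}; idom=L0
  L6: preds {L4,L5}: {L0,L4} ∩ {L0,L3,L5} = {L0}; idom=L0

DF walk-up:
  join L2 pred L0: · stop@L0
  join L2 pred L1: L1 stop@L0
  join L3 pred L0: · stop@L0
  join L3 pred L1: L1 stop@L0
  join L4 pred L1: L1 stop@L0
  join L4 pred L2: L2 stop@L0
  join L6 pred L4: L4 stop@L0
  join L6 pred L5: L5→L3 stop@L0
  L0: DF=∅
  L1: DF={L2,L3,L4}
  L2: DF={L4}
  L3: DF={L6}
  L4: DF={L6}
  L5: DF={L6}
  L6: DF=∅

DF(L1) = ["L2", "L3", "L4"]

Answer: ["L2", "L3", "L4"]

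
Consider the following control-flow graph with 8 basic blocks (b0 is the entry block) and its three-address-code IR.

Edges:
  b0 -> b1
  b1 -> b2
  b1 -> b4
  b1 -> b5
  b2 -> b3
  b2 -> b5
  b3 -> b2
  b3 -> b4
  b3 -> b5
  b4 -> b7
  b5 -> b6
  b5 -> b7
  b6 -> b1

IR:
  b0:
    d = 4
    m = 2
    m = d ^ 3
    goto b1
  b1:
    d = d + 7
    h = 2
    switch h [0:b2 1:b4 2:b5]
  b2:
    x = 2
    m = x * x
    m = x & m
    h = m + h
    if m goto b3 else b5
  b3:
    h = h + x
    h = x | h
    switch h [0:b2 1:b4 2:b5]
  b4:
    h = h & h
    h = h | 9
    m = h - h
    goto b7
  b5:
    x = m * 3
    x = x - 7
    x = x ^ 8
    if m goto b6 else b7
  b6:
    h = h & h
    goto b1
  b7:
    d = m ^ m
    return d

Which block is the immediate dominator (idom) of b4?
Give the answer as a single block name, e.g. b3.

Answer: b1

Analysis:
idom tree: b1←b0 b2←b1 b3←b2 b4←b1 b5←b1 b6←b5 b7←b1
Join-block Dom:
  b1: preds {b0,b6}: {b0} ∩ {b0,b1,b5,b6} = {b0}; idom=b0
  b2: preds {b1,b3}: {b0,b1} ∩ {b0,b1,b2,b3} = {b0,b1}; idom=b1
  b4: preds {b1,b3}: {b0,b1} ∩ {b0,b1,b2,b3} = {b0,b1}; idom=b1
  b5: preds {b1,b2,b3}: {b0,b1} ∩ {b0,b1,b2} ∩ {b0,b1,b2,b3} = {b0,b1}; idom=b1
  b7: preds {b4,b5}: {b0,b1,b4} ∩ {b0,b1,b5} = {b0,b1}; idom=b1

idom(b4) = b1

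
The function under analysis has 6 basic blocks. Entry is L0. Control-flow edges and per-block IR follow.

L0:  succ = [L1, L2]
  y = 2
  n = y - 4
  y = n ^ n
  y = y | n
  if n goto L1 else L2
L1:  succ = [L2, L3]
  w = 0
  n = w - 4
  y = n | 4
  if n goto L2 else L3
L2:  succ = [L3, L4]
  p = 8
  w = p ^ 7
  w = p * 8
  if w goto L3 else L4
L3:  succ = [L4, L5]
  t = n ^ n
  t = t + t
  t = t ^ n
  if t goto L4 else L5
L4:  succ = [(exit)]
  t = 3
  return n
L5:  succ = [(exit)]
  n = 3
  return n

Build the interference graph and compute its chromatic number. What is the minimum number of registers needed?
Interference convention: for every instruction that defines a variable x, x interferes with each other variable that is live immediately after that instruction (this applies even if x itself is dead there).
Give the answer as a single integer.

def/use:
  L0: def={n,y} ue=∅
  L1: def={n,w,y} ue=∅
  L2: def={p,w} ue=∅
  L3: def={t} ue={n}
  L4: def={t} ue={n}
  L5: def={n} ue=∅

Liveness:
  L0 li=∅ lo={n}
  L1 li=∅ lo={n}
  L2 li={n} lo={n}
  L3 li={n} lo={n}
  L4 li={n} lo=∅
  L5 li=∅ lo=∅

Interference:
  n — {p,t,w,y}
  p — {n,w}
  t — {n}
  w — {n,p}
  y — {n}

Chromatic number:
  clique {n,p,w} ⇒ need ≥ 3
  assign n→r0 p→r1 t→r1 w→r2 y→r1 — no edge inside a register ⇒ χ ≤ 3
  χ = 3

Answer: 3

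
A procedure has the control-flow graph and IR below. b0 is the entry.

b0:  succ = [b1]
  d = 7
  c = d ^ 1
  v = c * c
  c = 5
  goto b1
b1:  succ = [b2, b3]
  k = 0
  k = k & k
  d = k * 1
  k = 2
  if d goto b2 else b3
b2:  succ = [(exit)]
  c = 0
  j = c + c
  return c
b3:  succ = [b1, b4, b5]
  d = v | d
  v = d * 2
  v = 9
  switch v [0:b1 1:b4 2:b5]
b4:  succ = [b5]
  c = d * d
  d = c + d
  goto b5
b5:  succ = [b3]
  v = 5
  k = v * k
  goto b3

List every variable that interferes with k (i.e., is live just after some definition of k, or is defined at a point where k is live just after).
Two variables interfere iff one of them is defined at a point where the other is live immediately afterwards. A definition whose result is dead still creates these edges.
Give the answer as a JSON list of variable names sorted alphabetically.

Answer: ["c", "d", "v"]

Working:
def/use:
  b0 def {c,d,v} use ∅
  b1 def {d,k} use ∅
  b2 def {c,j} use ∅
  b3 def {d,v} use {d,v}
  b4 def {c,d} use {d}
  b5 def {k,v} use {k}

Backward fixpoint:
  b0: in=∅ out={v}
  b1: in={v} out={d,k,v}
  b2: in=∅ out=∅
  b3: in={d,k,v} out={d,k,v}
  b4: in={d,k} out={d,k}
  b5: in={d,k} out={d,k,v}

Conflict graph:
  c — {d,j,k,v}
  d — {c,k,v}
  j — {c}
  k — {c,d,v}
  v — {c,d,k}

N(k) = ["c", "d", "v"]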